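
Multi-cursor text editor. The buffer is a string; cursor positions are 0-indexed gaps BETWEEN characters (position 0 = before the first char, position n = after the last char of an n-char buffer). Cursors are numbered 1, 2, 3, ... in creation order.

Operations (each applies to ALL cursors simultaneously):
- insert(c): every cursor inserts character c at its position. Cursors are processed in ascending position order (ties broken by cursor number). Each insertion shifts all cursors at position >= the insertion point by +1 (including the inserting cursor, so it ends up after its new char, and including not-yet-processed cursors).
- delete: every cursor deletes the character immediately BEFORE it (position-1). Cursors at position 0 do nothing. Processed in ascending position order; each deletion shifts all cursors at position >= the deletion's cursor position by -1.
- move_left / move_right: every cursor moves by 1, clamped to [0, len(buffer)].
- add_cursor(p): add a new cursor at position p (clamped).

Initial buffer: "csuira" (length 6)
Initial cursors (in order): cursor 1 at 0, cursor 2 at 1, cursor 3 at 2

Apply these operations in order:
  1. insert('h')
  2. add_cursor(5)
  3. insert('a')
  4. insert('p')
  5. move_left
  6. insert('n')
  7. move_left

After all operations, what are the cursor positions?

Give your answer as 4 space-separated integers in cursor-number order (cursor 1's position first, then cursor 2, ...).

Answer: 2 7 15 15

Derivation:
After op 1 (insert('h')): buffer="hchshuira" (len 9), cursors c1@1 c2@3 c3@5, authorship 1.2.3....
After op 2 (add_cursor(5)): buffer="hchshuira" (len 9), cursors c1@1 c2@3 c3@5 c4@5, authorship 1.2.3....
After op 3 (insert('a')): buffer="hachashaauira" (len 13), cursors c1@2 c2@5 c3@9 c4@9, authorship 11.22.334....
After op 4 (insert('p')): buffer="hapchapshaappuira" (len 17), cursors c1@3 c2@7 c3@13 c4@13, authorship 111.222.33434....
After op 5 (move_left): buffer="hapchapshaappuira" (len 17), cursors c1@2 c2@6 c3@12 c4@12, authorship 111.222.33434....
After op 6 (insert('n')): buffer="hanpchanpshaapnnpuira" (len 21), cursors c1@3 c2@8 c3@16 c4@16, authorship 1111.2222.3343344....
After op 7 (move_left): buffer="hanpchanpshaapnnpuira" (len 21), cursors c1@2 c2@7 c3@15 c4@15, authorship 1111.2222.3343344....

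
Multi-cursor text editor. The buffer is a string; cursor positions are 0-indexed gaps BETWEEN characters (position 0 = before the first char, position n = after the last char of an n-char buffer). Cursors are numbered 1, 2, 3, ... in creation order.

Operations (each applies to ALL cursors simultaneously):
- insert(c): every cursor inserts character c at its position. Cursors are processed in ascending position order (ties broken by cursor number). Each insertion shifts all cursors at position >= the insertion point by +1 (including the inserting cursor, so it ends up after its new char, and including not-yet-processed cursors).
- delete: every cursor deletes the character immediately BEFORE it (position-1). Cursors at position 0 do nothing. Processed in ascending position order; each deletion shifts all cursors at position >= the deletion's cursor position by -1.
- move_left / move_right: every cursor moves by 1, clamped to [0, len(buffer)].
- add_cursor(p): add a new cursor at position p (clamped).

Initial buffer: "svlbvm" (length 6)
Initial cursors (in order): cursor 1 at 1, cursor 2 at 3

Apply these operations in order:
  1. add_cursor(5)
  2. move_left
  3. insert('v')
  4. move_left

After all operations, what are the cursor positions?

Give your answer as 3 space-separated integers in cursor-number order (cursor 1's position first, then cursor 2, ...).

After op 1 (add_cursor(5)): buffer="svlbvm" (len 6), cursors c1@1 c2@3 c3@5, authorship ......
After op 2 (move_left): buffer="svlbvm" (len 6), cursors c1@0 c2@2 c3@4, authorship ......
After op 3 (insert('v')): buffer="vsvvlbvvm" (len 9), cursors c1@1 c2@4 c3@7, authorship 1..2..3..
After op 4 (move_left): buffer="vsvvlbvvm" (len 9), cursors c1@0 c2@3 c3@6, authorship 1..2..3..

Answer: 0 3 6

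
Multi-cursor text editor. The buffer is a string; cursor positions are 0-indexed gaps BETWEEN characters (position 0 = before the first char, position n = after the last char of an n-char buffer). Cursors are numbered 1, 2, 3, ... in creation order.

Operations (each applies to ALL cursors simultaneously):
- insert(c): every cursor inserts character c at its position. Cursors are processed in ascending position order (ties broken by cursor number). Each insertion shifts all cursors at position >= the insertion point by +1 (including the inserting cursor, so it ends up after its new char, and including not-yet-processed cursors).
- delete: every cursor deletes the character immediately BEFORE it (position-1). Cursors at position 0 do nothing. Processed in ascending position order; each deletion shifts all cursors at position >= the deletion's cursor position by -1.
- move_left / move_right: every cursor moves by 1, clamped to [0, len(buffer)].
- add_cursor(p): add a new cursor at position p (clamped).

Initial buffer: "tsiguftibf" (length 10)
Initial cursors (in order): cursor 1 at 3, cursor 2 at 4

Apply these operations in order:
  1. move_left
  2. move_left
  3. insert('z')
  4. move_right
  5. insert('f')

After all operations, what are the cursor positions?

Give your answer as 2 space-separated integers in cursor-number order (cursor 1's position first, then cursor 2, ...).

After op 1 (move_left): buffer="tsiguftibf" (len 10), cursors c1@2 c2@3, authorship ..........
After op 2 (move_left): buffer="tsiguftibf" (len 10), cursors c1@1 c2@2, authorship ..........
After op 3 (insert('z')): buffer="tzsziguftibf" (len 12), cursors c1@2 c2@4, authorship .1.2........
After op 4 (move_right): buffer="tzsziguftibf" (len 12), cursors c1@3 c2@5, authorship .1.2........
After op 5 (insert('f')): buffer="tzsfzifguftibf" (len 14), cursors c1@4 c2@7, authorship .1.12.2.......

Answer: 4 7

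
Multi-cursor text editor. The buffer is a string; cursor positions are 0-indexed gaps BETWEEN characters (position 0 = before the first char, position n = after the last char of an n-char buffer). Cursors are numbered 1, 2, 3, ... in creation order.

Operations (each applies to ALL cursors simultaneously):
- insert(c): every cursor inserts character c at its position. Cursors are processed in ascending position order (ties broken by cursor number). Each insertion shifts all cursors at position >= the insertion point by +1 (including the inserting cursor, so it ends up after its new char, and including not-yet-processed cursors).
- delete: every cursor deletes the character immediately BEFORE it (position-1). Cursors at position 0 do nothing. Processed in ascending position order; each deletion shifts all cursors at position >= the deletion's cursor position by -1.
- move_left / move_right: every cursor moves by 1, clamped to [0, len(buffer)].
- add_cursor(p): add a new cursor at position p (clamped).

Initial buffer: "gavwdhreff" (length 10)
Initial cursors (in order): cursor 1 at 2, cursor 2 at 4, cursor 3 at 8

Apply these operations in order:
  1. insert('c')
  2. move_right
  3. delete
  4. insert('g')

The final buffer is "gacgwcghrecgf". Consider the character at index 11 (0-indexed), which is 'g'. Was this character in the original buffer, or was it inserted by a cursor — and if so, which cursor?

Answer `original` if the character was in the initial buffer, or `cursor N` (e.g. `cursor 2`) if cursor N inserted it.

Answer: cursor 3

Derivation:
After op 1 (insert('c')): buffer="gacvwcdhrecff" (len 13), cursors c1@3 c2@6 c3@11, authorship ..1..2....3..
After op 2 (move_right): buffer="gacvwcdhrecff" (len 13), cursors c1@4 c2@7 c3@12, authorship ..1..2....3..
After op 3 (delete): buffer="gacwchrecf" (len 10), cursors c1@3 c2@5 c3@9, authorship ..1.2...3.
After op 4 (insert('g')): buffer="gacgwcghrecgf" (len 13), cursors c1@4 c2@7 c3@12, authorship ..11.22...33.
Authorship (.=original, N=cursor N): . . 1 1 . 2 2 . . . 3 3 .
Index 11: author = 3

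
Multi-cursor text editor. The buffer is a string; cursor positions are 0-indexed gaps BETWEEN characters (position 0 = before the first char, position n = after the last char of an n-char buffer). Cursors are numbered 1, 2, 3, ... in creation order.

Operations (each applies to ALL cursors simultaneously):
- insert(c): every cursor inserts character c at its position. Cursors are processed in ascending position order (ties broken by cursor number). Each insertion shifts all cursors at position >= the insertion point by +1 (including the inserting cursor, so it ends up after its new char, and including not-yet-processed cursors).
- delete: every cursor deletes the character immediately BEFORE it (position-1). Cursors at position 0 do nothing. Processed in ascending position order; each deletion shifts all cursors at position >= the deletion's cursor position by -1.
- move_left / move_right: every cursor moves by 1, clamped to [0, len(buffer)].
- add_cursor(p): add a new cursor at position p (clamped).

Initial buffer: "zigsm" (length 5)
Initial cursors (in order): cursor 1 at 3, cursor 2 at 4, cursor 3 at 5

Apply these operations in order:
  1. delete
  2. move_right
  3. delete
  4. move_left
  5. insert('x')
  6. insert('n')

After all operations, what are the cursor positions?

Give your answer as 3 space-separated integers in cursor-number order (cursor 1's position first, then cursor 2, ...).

After op 1 (delete): buffer="zi" (len 2), cursors c1@2 c2@2 c3@2, authorship ..
After op 2 (move_right): buffer="zi" (len 2), cursors c1@2 c2@2 c3@2, authorship ..
After op 3 (delete): buffer="" (len 0), cursors c1@0 c2@0 c3@0, authorship 
After op 4 (move_left): buffer="" (len 0), cursors c1@0 c2@0 c3@0, authorship 
After op 5 (insert('x')): buffer="xxx" (len 3), cursors c1@3 c2@3 c3@3, authorship 123
After op 6 (insert('n')): buffer="xxxnnn" (len 6), cursors c1@6 c2@6 c3@6, authorship 123123

Answer: 6 6 6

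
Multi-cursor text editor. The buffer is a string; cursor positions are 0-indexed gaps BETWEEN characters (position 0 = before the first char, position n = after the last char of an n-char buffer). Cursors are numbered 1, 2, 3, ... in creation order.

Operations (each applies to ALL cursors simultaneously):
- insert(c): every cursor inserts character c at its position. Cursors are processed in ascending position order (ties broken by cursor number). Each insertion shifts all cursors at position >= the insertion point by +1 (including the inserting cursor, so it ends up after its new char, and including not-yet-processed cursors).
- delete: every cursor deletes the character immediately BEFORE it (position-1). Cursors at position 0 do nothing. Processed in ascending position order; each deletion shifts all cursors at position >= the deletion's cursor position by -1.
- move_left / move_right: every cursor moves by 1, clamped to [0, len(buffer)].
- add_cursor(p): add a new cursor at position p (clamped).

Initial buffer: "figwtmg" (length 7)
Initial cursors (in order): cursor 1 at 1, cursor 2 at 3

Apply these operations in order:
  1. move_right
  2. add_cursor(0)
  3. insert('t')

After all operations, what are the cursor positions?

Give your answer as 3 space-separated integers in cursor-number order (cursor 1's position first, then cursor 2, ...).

Answer: 4 7 1

Derivation:
After op 1 (move_right): buffer="figwtmg" (len 7), cursors c1@2 c2@4, authorship .......
After op 2 (add_cursor(0)): buffer="figwtmg" (len 7), cursors c3@0 c1@2 c2@4, authorship .......
After op 3 (insert('t')): buffer="tfitgwttmg" (len 10), cursors c3@1 c1@4 c2@7, authorship 3..1..2...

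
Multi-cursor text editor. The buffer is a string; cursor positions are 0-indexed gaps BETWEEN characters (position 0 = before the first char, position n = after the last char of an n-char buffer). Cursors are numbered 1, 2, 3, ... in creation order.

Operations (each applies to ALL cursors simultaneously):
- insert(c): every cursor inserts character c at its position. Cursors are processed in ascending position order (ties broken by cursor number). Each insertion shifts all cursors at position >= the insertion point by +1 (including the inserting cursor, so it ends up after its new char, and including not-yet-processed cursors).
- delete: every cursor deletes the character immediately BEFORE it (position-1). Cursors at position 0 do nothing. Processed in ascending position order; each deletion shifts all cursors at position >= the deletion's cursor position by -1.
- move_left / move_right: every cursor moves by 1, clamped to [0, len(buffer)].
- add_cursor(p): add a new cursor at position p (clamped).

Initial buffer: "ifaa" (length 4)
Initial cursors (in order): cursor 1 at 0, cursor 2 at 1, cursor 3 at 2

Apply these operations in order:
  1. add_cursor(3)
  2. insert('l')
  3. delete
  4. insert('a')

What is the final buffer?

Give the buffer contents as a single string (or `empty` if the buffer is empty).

Answer: aiafaaaa

Derivation:
After op 1 (add_cursor(3)): buffer="ifaa" (len 4), cursors c1@0 c2@1 c3@2 c4@3, authorship ....
After op 2 (insert('l')): buffer="lilflala" (len 8), cursors c1@1 c2@3 c3@5 c4@7, authorship 1.2.3.4.
After op 3 (delete): buffer="ifaa" (len 4), cursors c1@0 c2@1 c3@2 c4@3, authorship ....
After op 4 (insert('a')): buffer="aiafaaaa" (len 8), cursors c1@1 c2@3 c3@5 c4@7, authorship 1.2.3.4.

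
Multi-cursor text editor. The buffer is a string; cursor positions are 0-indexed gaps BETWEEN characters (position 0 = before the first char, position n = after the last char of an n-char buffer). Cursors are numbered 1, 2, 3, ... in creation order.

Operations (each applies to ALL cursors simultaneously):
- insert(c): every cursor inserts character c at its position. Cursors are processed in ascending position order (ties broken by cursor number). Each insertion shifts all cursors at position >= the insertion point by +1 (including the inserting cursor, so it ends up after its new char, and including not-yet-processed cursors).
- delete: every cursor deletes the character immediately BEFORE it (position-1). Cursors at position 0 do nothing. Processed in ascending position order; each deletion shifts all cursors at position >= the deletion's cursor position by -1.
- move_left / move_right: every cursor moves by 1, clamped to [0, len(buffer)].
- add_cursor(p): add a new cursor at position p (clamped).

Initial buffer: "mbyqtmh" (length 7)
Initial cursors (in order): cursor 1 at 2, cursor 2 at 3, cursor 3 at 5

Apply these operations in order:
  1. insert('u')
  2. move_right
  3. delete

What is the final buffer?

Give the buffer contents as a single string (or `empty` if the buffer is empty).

After op 1 (insert('u')): buffer="mbuyuqtumh" (len 10), cursors c1@3 c2@5 c3@8, authorship ..1.2..3..
After op 2 (move_right): buffer="mbuyuqtumh" (len 10), cursors c1@4 c2@6 c3@9, authorship ..1.2..3..
After op 3 (delete): buffer="mbuutuh" (len 7), cursors c1@3 c2@4 c3@6, authorship ..12.3.

Answer: mbuutuh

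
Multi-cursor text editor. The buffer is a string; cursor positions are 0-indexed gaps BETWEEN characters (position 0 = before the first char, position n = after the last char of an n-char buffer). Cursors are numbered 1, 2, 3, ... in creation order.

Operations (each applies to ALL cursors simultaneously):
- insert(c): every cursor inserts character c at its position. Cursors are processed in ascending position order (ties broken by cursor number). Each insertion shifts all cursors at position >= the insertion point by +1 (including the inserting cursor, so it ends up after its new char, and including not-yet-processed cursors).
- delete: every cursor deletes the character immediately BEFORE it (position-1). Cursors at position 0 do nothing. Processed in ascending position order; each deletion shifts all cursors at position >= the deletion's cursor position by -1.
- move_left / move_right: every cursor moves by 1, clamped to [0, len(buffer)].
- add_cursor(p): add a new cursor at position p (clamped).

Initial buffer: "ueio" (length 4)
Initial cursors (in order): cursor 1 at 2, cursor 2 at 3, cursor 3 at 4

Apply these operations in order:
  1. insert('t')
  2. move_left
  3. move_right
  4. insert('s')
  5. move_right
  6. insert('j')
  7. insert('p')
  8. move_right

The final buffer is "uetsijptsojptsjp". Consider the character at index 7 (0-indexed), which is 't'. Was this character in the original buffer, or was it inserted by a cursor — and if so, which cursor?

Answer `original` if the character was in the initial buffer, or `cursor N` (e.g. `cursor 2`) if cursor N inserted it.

After op 1 (insert('t')): buffer="uetitot" (len 7), cursors c1@3 c2@5 c3@7, authorship ..1.2.3
After op 2 (move_left): buffer="uetitot" (len 7), cursors c1@2 c2@4 c3@6, authorship ..1.2.3
After op 3 (move_right): buffer="uetitot" (len 7), cursors c1@3 c2@5 c3@7, authorship ..1.2.3
After op 4 (insert('s')): buffer="uetsitsots" (len 10), cursors c1@4 c2@7 c3@10, authorship ..11.22.33
After op 5 (move_right): buffer="uetsitsots" (len 10), cursors c1@5 c2@8 c3@10, authorship ..11.22.33
After op 6 (insert('j')): buffer="uetsijtsojtsj" (len 13), cursors c1@6 c2@10 c3@13, authorship ..11.122.2333
After op 7 (insert('p')): buffer="uetsijptsojptsjp" (len 16), cursors c1@7 c2@12 c3@16, authorship ..11.1122.223333
After op 8 (move_right): buffer="uetsijptsojptsjp" (len 16), cursors c1@8 c2@13 c3@16, authorship ..11.1122.223333
Authorship (.=original, N=cursor N): . . 1 1 . 1 1 2 2 . 2 2 3 3 3 3
Index 7: author = 2

Answer: cursor 2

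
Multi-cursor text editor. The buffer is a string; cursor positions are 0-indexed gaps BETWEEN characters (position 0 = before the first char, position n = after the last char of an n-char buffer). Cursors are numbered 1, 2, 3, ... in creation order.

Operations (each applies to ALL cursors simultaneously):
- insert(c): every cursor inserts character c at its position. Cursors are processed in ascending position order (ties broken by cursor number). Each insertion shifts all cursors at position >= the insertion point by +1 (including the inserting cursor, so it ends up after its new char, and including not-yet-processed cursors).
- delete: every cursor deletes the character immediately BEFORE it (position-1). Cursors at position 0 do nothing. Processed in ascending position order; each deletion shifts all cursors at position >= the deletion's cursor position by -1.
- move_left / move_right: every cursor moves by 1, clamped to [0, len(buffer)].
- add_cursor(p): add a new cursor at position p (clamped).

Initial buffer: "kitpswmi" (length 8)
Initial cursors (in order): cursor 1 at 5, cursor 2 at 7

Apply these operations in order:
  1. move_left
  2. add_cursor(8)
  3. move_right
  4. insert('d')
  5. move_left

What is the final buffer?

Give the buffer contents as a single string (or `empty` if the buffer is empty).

After op 1 (move_left): buffer="kitpswmi" (len 8), cursors c1@4 c2@6, authorship ........
After op 2 (add_cursor(8)): buffer="kitpswmi" (len 8), cursors c1@4 c2@6 c3@8, authorship ........
After op 3 (move_right): buffer="kitpswmi" (len 8), cursors c1@5 c2@7 c3@8, authorship ........
After op 4 (insert('d')): buffer="kitpsdwmdid" (len 11), cursors c1@6 c2@9 c3@11, authorship .....1..2.3
After op 5 (move_left): buffer="kitpsdwmdid" (len 11), cursors c1@5 c2@8 c3@10, authorship .....1..2.3

Answer: kitpsdwmdid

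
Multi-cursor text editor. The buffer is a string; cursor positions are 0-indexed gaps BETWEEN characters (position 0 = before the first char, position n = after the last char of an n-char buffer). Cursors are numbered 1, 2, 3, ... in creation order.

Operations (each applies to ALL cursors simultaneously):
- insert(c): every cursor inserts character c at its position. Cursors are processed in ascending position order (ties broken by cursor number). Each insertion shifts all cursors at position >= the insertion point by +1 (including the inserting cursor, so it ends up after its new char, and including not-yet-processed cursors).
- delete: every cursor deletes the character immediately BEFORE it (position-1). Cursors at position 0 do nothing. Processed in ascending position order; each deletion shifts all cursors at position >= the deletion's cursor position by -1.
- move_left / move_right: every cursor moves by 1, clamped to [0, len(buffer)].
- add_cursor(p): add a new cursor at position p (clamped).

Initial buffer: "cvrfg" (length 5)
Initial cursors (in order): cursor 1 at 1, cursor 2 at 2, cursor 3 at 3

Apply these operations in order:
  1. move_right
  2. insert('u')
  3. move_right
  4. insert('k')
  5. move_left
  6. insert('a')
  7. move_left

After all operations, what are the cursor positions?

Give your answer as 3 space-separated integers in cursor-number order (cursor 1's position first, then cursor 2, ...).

After op 1 (move_right): buffer="cvrfg" (len 5), cursors c1@2 c2@3 c3@4, authorship .....
After op 2 (insert('u')): buffer="cvurufug" (len 8), cursors c1@3 c2@5 c3@7, authorship ..1.2.3.
After op 3 (move_right): buffer="cvurufug" (len 8), cursors c1@4 c2@6 c3@8, authorship ..1.2.3.
After op 4 (insert('k')): buffer="cvurkufkugk" (len 11), cursors c1@5 c2@8 c3@11, authorship ..1.12.23.3
After op 5 (move_left): buffer="cvurkufkugk" (len 11), cursors c1@4 c2@7 c3@10, authorship ..1.12.23.3
After op 6 (insert('a')): buffer="cvurakufakugak" (len 14), cursors c1@5 c2@9 c3@13, authorship ..1.112.223.33
After op 7 (move_left): buffer="cvurakufakugak" (len 14), cursors c1@4 c2@8 c3@12, authorship ..1.112.223.33

Answer: 4 8 12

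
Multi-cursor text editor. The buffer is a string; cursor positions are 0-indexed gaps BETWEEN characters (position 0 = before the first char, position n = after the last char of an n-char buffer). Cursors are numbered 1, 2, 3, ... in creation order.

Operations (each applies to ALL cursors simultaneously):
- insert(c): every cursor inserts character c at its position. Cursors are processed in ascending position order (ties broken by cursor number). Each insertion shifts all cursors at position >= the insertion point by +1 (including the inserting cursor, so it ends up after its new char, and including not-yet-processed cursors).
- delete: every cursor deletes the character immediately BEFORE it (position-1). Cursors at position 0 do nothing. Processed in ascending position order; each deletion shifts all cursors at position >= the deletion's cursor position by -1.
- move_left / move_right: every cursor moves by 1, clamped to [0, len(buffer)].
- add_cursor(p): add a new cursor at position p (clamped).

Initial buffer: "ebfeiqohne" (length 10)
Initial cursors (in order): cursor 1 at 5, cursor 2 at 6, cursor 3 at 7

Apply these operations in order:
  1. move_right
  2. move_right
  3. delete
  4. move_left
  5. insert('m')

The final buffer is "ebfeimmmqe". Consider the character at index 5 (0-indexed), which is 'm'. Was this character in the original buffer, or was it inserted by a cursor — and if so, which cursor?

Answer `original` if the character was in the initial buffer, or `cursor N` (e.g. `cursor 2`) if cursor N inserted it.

After op 1 (move_right): buffer="ebfeiqohne" (len 10), cursors c1@6 c2@7 c3@8, authorship ..........
After op 2 (move_right): buffer="ebfeiqohne" (len 10), cursors c1@7 c2@8 c3@9, authorship ..........
After op 3 (delete): buffer="ebfeiqe" (len 7), cursors c1@6 c2@6 c3@6, authorship .......
After op 4 (move_left): buffer="ebfeiqe" (len 7), cursors c1@5 c2@5 c3@5, authorship .......
After op 5 (insert('m')): buffer="ebfeimmmqe" (len 10), cursors c1@8 c2@8 c3@8, authorship .....123..
Authorship (.=original, N=cursor N): . . . . . 1 2 3 . .
Index 5: author = 1

Answer: cursor 1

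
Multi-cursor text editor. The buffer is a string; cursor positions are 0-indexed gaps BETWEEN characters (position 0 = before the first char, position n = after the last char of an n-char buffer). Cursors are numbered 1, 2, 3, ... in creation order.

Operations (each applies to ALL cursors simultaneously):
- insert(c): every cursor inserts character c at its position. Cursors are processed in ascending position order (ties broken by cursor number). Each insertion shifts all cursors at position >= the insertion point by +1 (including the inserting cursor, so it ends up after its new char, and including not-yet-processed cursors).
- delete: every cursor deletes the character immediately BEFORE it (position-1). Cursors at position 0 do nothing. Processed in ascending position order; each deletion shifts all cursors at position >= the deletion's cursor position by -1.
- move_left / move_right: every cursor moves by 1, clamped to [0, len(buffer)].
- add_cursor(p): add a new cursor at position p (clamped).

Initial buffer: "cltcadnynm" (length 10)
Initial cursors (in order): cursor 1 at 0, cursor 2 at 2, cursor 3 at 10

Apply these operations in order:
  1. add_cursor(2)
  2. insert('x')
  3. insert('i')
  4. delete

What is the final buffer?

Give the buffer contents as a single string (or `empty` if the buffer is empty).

After op 1 (add_cursor(2)): buffer="cltcadnynm" (len 10), cursors c1@0 c2@2 c4@2 c3@10, authorship ..........
After op 2 (insert('x')): buffer="xclxxtcadnynmx" (len 14), cursors c1@1 c2@5 c4@5 c3@14, authorship 1..24........3
After op 3 (insert('i')): buffer="xiclxxiitcadnynmxi" (len 18), cursors c1@2 c2@8 c4@8 c3@18, authorship 11..2424........33
After op 4 (delete): buffer="xclxxtcadnynmx" (len 14), cursors c1@1 c2@5 c4@5 c3@14, authorship 1..24........3

Answer: xclxxtcadnynmx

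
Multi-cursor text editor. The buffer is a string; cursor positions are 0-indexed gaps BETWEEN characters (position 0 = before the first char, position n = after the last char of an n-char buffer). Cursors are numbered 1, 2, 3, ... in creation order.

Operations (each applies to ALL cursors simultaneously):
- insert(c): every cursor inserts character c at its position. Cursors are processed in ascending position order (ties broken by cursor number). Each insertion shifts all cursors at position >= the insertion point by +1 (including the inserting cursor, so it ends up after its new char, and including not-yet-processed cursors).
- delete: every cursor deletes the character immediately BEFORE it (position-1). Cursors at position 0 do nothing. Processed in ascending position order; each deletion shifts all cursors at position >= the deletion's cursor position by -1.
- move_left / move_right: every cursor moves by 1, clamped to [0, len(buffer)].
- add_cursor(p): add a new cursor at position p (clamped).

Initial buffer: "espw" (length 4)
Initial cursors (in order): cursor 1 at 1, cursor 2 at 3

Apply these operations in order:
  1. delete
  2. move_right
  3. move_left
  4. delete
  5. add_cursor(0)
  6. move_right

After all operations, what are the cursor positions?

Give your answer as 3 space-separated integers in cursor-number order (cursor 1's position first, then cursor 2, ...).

Answer: 1 1 1

Derivation:
After op 1 (delete): buffer="sw" (len 2), cursors c1@0 c2@1, authorship ..
After op 2 (move_right): buffer="sw" (len 2), cursors c1@1 c2@2, authorship ..
After op 3 (move_left): buffer="sw" (len 2), cursors c1@0 c2@1, authorship ..
After op 4 (delete): buffer="w" (len 1), cursors c1@0 c2@0, authorship .
After op 5 (add_cursor(0)): buffer="w" (len 1), cursors c1@0 c2@0 c3@0, authorship .
After op 6 (move_right): buffer="w" (len 1), cursors c1@1 c2@1 c3@1, authorship .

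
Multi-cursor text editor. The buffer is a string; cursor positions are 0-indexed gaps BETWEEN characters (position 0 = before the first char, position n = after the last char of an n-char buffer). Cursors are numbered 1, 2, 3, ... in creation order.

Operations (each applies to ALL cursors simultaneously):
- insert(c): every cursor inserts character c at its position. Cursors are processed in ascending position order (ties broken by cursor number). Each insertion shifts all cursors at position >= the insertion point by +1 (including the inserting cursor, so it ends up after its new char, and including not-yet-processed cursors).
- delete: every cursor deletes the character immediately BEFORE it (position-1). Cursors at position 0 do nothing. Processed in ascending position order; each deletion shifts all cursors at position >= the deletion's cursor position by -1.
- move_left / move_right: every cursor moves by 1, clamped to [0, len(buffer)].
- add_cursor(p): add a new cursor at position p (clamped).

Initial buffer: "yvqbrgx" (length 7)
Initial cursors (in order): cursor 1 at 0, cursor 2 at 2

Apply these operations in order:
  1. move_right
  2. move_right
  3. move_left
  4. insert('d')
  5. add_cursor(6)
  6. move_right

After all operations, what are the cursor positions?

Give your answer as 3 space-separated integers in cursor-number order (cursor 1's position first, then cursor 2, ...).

Answer: 3 6 7

Derivation:
After op 1 (move_right): buffer="yvqbrgx" (len 7), cursors c1@1 c2@3, authorship .......
After op 2 (move_right): buffer="yvqbrgx" (len 7), cursors c1@2 c2@4, authorship .......
After op 3 (move_left): buffer="yvqbrgx" (len 7), cursors c1@1 c2@3, authorship .......
After op 4 (insert('d')): buffer="ydvqdbrgx" (len 9), cursors c1@2 c2@5, authorship .1..2....
After op 5 (add_cursor(6)): buffer="ydvqdbrgx" (len 9), cursors c1@2 c2@5 c3@6, authorship .1..2....
After op 6 (move_right): buffer="ydvqdbrgx" (len 9), cursors c1@3 c2@6 c3@7, authorship .1..2....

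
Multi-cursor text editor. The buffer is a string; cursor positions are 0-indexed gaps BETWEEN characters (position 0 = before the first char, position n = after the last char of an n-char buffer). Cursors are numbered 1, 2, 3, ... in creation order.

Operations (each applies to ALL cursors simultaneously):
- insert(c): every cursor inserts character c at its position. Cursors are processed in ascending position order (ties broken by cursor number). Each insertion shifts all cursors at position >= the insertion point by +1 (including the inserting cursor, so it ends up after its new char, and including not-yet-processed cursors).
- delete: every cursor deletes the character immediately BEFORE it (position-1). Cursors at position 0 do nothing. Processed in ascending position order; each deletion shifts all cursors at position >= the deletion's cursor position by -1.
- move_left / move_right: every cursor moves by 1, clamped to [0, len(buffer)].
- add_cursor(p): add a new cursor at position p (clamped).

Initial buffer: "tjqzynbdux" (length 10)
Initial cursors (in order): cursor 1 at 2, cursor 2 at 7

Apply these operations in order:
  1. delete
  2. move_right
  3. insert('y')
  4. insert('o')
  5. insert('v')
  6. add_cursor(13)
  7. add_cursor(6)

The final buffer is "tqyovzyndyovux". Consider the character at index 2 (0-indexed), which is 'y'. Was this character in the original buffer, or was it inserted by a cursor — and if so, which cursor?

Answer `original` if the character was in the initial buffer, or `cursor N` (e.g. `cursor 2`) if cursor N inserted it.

Answer: cursor 1

Derivation:
After op 1 (delete): buffer="tqzyndux" (len 8), cursors c1@1 c2@5, authorship ........
After op 2 (move_right): buffer="tqzyndux" (len 8), cursors c1@2 c2@6, authorship ........
After op 3 (insert('y')): buffer="tqyzyndyux" (len 10), cursors c1@3 c2@8, authorship ..1....2..
After op 4 (insert('o')): buffer="tqyozyndyoux" (len 12), cursors c1@4 c2@10, authorship ..11....22..
After op 5 (insert('v')): buffer="tqyovzyndyovux" (len 14), cursors c1@5 c2@12, authorship ..111....222..
After op 6 (add_cursor(13)): buffer="tqyovzyndyovux" (len 14), cursors c1@5 c2@12 c3@13, authorship ..111....222..
After op 7 (add_cursor(6)): buffer="tqyovzyndyovux" (len 14), cursors c1@5 c4@6 c2@12 c3@13, authorship ..111....222..
Authorship (.=original, N=cursor N): . . 1 1 1 . . . . 2 2 2 . .
Index 2: author = 1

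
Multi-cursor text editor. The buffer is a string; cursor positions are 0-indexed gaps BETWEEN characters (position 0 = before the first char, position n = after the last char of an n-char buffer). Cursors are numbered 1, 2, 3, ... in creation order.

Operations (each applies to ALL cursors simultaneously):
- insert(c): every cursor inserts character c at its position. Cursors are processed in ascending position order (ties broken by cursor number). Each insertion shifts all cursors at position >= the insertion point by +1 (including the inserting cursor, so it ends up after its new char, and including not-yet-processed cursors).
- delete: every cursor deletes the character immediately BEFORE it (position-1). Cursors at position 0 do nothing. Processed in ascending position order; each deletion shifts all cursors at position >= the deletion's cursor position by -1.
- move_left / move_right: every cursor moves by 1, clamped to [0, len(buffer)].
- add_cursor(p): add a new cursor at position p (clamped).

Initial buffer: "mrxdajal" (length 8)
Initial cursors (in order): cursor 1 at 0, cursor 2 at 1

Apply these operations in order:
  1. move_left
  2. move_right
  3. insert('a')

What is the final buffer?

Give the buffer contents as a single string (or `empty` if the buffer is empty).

After op 1 (move_left): buffer="mrxdajal" (len 8), cursors c1@0 c2@0, authorship ........
After op 2 (move_right): buffer="mrxdajal" (len 8), cursors c1@1 c2@1, authorship ........
After op 3 (insert('a')): buffer="maarxdajal" (len 10), cursors c1@3 c2@3, authorship .12.......

Answer: maarxdajal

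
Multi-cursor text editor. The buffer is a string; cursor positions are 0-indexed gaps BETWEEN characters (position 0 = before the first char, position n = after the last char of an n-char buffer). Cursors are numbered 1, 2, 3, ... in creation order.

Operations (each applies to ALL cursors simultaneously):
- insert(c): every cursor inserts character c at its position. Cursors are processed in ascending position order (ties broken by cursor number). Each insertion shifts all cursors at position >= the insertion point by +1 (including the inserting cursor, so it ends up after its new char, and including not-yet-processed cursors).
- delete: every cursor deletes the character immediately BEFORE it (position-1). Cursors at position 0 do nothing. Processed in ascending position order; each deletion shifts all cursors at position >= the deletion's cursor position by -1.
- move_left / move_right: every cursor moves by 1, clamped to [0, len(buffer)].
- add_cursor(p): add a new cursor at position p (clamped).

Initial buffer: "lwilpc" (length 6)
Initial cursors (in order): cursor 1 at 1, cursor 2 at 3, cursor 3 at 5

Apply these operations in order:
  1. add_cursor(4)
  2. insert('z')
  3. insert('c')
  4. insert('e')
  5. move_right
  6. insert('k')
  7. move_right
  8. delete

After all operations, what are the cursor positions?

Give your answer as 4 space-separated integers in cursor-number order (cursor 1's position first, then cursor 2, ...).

Answer: 6 11 18 15

Derivation:
After op 1 (add_cursor(4)): buffer="lwilpc" (len 6), cursors c1@1 c2@3 c4@4 c3@5, authorship ......
After op 2 (insert('z')): buffer="lzwizlzpzc" (len 10), cursors c1@2 c2@5 c4@7 c3@9, authorship .1..2.4.3.
After op 3 (insert('c')): buffer="lzcwizclzcpzcc" (len 14), cursors c1@3 c2@7 c4@10 c3@13, authorship .11..22.44.33.
After op 4 (insert('e')): buffer="lzcewizcelzcepzcec" (len 18), cursors c1@4 c2@9 c4@13 c3@17, authorship .111..222.444.333.
After op 5 (move_right): buffer="lzcewizcelzcepzcec" (len 18), cursors c1@5 c2@10 c4@14 c3@18, authorship .111..222.444.333.
After op 6 (insert('k')): buffer="lzcewkizcelkzcepkzceck" (len 22), cursors c1@6 c2@12 c4@17 c3@22, authorship .111.1.222.2444.4333.3
After op 7 (move_right): buffer="lzcewkizcelkzcepkzceck" (len 22), cursors c1@7 c2@13 c4@18 c3@22, authorship .111.1.222.2444.4333.3
After op 8 (delete): buffer="lzcewkzcelkcepkcec" (len 18), cursors c1@6 c2@11 c4@15 c3@18, authorship .111.1222.244.433.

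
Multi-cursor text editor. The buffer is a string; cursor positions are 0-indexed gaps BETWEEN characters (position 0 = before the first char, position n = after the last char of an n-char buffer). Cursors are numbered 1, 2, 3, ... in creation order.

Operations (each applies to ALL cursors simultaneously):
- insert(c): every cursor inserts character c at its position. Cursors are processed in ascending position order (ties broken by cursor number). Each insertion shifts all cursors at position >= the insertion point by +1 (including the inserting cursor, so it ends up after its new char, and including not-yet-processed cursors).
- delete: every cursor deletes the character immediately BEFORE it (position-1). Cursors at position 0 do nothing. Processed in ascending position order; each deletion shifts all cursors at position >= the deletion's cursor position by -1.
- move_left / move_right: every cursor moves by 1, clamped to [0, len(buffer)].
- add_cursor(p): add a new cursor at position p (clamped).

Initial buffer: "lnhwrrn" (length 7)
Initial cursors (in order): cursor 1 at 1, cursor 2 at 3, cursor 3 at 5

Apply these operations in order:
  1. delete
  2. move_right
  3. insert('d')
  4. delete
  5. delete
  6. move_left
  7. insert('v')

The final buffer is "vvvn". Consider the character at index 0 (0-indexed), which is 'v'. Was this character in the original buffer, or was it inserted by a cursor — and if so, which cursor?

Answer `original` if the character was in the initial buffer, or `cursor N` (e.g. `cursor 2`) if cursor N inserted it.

After op 1 (delete): buffer="nwrn" (len 4), cursors c1@0 c2@1 c3@2, authorship ....
After op 2 (move_right): buffer="nwrn" (len 4), cursors c1@1 c2@2 c3@3, authorship ....
After op 3 (insert('d')): buffer="ndwdrdn" (len 7), cursors c1@2 c2@4 c3@6, authorship .1.2.3.
After op 4 (delete): buffer="nwrn" (len 4), cursors c1@1 c2@2 c3@3, authorship ....
After op 5 (delete): buffer="n" (len 1), cursors c1@0 c2@0 c3@0, authorship .
After op 6 (move_left): buffer="n" (len 1), cursors c1@0 c2@0 c3@0, authorship .
After op 7 (insert('v')): buffer="vvvn" (len 4), cursors c1@3 c2@3 c3@3, authorship 123.
Authorship (.=original, N=cursor N): 1 2 3 .
Index 0: author = 1

Answer: cursor 1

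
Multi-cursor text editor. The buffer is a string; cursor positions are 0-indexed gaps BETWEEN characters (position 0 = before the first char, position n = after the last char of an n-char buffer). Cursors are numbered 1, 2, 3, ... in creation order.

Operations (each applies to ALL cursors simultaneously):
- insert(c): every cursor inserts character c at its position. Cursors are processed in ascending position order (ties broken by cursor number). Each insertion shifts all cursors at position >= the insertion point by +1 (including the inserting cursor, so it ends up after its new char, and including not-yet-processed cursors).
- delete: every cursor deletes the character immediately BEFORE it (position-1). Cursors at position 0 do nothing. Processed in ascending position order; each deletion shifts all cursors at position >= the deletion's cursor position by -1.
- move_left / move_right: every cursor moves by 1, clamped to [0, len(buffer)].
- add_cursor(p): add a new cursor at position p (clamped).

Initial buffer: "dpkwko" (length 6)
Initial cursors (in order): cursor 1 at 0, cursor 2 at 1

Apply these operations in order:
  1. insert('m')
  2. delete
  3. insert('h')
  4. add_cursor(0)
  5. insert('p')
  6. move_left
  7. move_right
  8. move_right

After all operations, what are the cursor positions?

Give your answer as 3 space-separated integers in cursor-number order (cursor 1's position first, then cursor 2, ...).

After op 1 (insert('m')): buffer="mdmpkwko" (len 8), cursors c1@1 c2@3, authorship 1.2.....
After op 2 (delete): buffer="dpkwko" (len 6), cursors c1@0 c2@1, authorship ......
After op 3 (insert('h')): buffer="hdhpkwko" (len 8), cursors c1@1 c2@3, authorship 1.2.....
After op 4 (add_cursor(0)): buffer="hdhpkwko" (len 8), cursors c3@0 c1@1 c2@3, authorship 1.2.....
After op 5 (insert('p')): buffer="phpdhppkwko" (len 11), cursors c3@1 c1@3 c2@6, authorship 311.22.....
After op 6 (move_left): buffer="phpdhppkwko" (len 11), cursors c3@0 c1@2 c2@5, authorship 311.22.....
After op 7 (move_right): buffer="phpdhppkwko" (len 11), cursors c3@1 c1@3 c2@6, authorship 311.22.....
After op 8 (move_right): buffer="phpdhppkwko" (len 11), cursors c3@2 c1@4 c2@7, authorship 311.22.....

Answer: 4 7 2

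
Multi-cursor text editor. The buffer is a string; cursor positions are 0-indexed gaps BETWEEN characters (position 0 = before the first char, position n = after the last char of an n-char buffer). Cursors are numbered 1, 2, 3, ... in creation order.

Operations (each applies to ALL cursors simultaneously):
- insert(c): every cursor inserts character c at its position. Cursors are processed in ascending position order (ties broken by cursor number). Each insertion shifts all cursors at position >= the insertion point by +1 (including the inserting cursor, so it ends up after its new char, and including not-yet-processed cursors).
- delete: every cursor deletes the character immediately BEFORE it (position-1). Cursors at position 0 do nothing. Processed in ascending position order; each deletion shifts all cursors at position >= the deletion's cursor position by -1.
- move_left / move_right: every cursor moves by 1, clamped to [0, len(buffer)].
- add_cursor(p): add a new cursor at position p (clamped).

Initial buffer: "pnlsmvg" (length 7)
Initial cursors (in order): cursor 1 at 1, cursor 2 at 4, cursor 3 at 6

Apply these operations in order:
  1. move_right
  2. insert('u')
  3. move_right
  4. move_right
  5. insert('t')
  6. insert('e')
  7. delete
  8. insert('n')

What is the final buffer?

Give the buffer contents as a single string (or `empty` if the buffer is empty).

After op 1 (move_right): buffer="pnlsmvg" (len 7), cursors c1@2 c2@5 c3@7, authorship .......
After op 2 (insert('u')): buffer="pnulsmuvgu" (len 10), cursors c1@3 c2@7 c3@10, authorship ..1...2..3
After op 3 (move_right): buffer="pnulsmuvgu" (len 10), cursors c1@4 c2@8 c3@10, authorship ..1...2..3
After op 4 (move_right): buffer="pnulsmuvgu" (len 10), cursors c1@5 c2@9 c3@10, authorship ..1...2..3
After op 5 (insert('t')): buffer="pnulstmuvgtut" (len 13), cursors c1@6 c2@11 c3@13, authorship ..1..1.2..233
After op 6 (insert('e')): buffer="pnulstemuvgteute" (len 16), cursors c1@7 c2@13 c3@16, authorship ..1..11.2..22333
After op 7 (delete): buffer="pnulstmuvgtut" (len 13), cursors c1@6 c2@11 c3@13, authorship ..1..1.2..233
After op 8 (insert('n')): buffer="pnulstnmuvgtnutn" (len 16), cursors c1@7 c2@13 c3@16, authorship ..1..11.2..22333

Answer: pnulstnmuvgtnutn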